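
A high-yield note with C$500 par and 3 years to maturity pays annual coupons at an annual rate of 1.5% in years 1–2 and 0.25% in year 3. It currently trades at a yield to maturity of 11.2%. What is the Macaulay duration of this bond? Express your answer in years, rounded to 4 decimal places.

2.9482 years

Periodic yield y = 0.112. Discount each cash flow and weight by its year:
  t   CF        PV=CF/(1+0.112)^t    t·PV
  1         7.50         6.7446         6.7446
  2         7.50         6.0653        12.1306
  3       501.25       364.5357     1,093.6070
  Σ                    377.3456     1,112.4822
Price P = Σ PV = 377.3456.
Macaulay duration = Σ(t·PV) / P = 1,112.4822 / 377.3456 = 2.94818 years.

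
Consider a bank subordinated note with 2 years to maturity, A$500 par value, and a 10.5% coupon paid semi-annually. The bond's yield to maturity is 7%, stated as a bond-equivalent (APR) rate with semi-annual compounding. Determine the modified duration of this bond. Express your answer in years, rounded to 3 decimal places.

Periodic yield y = 0.035. First find Macaulay duration:
  t   CF        PV=CF/(1+0.035)^t    t·PV
  1        26.25        25.3623        25.3623
  2        26.25        24.5047        49.0093
  3        26.25        23.6760        71.0280
  4       526.25       458.5965     1,834.3859
  Σ                    532.1394     1,979.7855
P = 532.1394; Macaulay duration = 1,979.7855 / 532.1394 = 3.72043 half-year periods = 1.86021 years.
Modified duration = D_Mac / (1 + y) = 1.86021 / 1.035 = 1.79731 years.

1.797 years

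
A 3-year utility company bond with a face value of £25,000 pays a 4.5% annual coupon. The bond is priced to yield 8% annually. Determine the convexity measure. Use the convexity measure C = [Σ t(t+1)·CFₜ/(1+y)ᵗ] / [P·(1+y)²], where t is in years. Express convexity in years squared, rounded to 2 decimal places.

9.68

With y = 0.08:
  t   CF        PV=CF/(1+0.08)^t    t·PV        t(t+1)·PV
  1     1,125.00     1,041.6667     1,041.6667       2,083.3333
  2     1,125.00       964.5062     1,929.0123       5,787.0370
  3    26,125.00    20,738.8673    62,216.6019     248,866.4076
  Σ                 22,745.0401    65,187.2809     256,736.7779
P = 22,745.0401.
Convexity = Σ t(t+1)·PV / [P·(1+y)²] = 256,736.7779 / (22,745.0401 × 1.166400) = 9.67729.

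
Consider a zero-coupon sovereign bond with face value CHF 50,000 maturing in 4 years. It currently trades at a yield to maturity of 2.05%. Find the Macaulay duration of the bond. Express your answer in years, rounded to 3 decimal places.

4.000 years

A zero-coupon bond has a single cash flow at maturity, so its Macaulay duration equals its maturity: 4 years.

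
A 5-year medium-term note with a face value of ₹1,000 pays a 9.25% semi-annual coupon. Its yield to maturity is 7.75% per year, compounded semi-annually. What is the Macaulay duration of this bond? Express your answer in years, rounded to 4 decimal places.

4.1440 years

Periodic yield y = 0.03875. Discount each cash flow and weight by its period:
  t   CF        PV=CF/(1+0.03875)^t    t·PV
  1        46.25        44.5247        44.5247
  2        46.25        42.8637        85.7274
  3        46.25        41.2647       123.7941
  4        46.25        39.7253       158.9013
  5        46.25        38.2434       191.2170
  6        46.25        36.8168       220.9005
  7        46.25        35.4433       248.1033
  8        46.25        34.1211       272.9691
  9        46.25        32.8483       295.6344
  10    1,046.25       715.3607     7,153.6074
  Σ                  1,061.2120     8,795.3792
Price P = Σ PV = 1,061.2120.
Macaulay duration = Σ(t·PV) / P = 8,795.3792 / 1,061.2120 = 8.28805 half-year periods.
In years: 8.28805 / 2 = 4.14403 years.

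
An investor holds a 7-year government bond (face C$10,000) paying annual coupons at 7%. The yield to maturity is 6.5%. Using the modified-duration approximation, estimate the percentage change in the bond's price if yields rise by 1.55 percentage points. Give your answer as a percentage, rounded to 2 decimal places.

-8.42%

Periodic yield y = 0.065. Modified duration first:
  t   CF        PV=CF/(1+0.065)^t    t·PV
  1       700.00       657.2770       657.2770
  2       700.00       617.1615     1,234.3230
  3       700.00       579.4944     1,738.4831
  4       700.00       544.1262     2,176.5047
  5       700.00       510.9166     2,554.5829
  6       700.00       479.7339     2,878.4033
  7    10,700.00     6,885.5165    48,198.6155
  Σ                 10,274.2260    59,438.1895
P = 10,274.2260; D_Mac = 5.78517 yrs; D_mod = 5.78517/(1+0.065) = 5.43209 yrs.
ΔP/P ≈ -D_mod · Δy = -5.43209 × (+0.0155) = -0.084197 = -8.4197%.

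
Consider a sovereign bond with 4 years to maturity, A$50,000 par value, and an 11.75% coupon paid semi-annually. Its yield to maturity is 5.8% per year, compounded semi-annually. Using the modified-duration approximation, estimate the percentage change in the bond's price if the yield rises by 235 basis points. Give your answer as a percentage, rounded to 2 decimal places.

-7.71%

Periodic yield y = 0.029. Modified duration first:
  t   CF        PV=CF/(1+0.029)^t    t·PV
  1     2,937.50     2,854.7133     2,854.7133
  2     2,937.50     2,774.2598     5,548.5196
  3     2,937.50     2,696.0736     8,088.2209
  4     2,937.50     2,620.0910    10,480.3640
  5     2,937.50     2,546.2498    12,731.2488
  6     2,937.50     2,474.4896    14,846.9374
  7     2,937.50     2,404.7518    16,833.2623
  8    52,937.50    42,115.3515   336,922.8119
  Σ                 60,485.9803   408,306.0783
P = 60,485.9803; D_Mac = 6.75043 half-year periods = 3.37521 yrs; D_mod = 3.37521/(1+0.029) = 3.28009 yrs.
ΔP/P ≈ -D_mod · Δy = -3.28009 × (+0.0235) = -0.077082 = -7.7082%.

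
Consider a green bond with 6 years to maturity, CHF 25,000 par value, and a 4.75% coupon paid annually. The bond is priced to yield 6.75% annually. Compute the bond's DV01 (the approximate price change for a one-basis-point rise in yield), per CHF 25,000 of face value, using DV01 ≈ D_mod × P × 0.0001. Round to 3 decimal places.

CHF 11.264

Periodic yield y = 0.0675.
  t   CF        PV=CF/(1+0.0675)^t    t·PV
  1     1,187.50     1,112.4122     1,112.4122
  2     1,187.50     1,042.0723     2,084.1446
  3     1,187.50       976.1801     2,928.5404
  4     1,187.50       914.4545     3,657.8178
  5     1,187.50       856.6318     4,283.1591
  6    26,187.50    17,696.4738   106,178.8430
  Σ                 22,598.2247   120,244.9171
P = 22,598.2247; D_Mac = 5.32099 yrs; D_mod = 4.98453 yrs.
DV01 ≈ 4.98453 × 22,598.2247 × 0.0001 = 11.264161.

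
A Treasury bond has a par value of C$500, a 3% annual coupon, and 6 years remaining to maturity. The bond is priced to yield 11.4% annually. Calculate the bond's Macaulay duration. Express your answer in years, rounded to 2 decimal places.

5.46 years

Periodic yield y = 0.114. Discount each cash flow and weight by its year:
  t   CF        PV=CF/(1+0.114)^t    t·PV
  1        15.00        13.4650        13.4650
  2        15.00        12.0871        24.1741
  3        15.00        10.8501        32.5504
  4        15.00         9.7398        38.9592
  5        15.00         8.7431        43.7155
  6       515.00       269.4611     1,616.7666
  Σ                    324.3462     1,769.6309
Price P = Σ PV = 324.3462.
Macaulay duration = Σ(t·PV) / P = 1,769.6309 / 324.3462 = 5.45599 years.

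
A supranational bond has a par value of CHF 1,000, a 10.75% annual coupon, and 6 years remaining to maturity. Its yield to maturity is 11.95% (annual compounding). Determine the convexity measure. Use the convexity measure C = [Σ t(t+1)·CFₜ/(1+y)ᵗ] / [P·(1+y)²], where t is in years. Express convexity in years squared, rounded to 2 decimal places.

23.89

With y = 0.1195:
  t   CF        PV=CF/(1+0.1195)^t    t·PV        t(t+1)·PV
  1       107.50        96.0250        96.0250         192.0500
  2       107.50        85.7749       171.5498         514.6495
  3       107.50        76.6189       229.8568         919.4273
  4       107.50        68.4403       273.7613       1,368.8065
  5       107.50        61.1347       305.6736       1,834.0418
  6     1,107.50       562.5992     3,375.5955      23,629.1684
  Σ                    950.5932     4,452.4621      28,458.1436
P = 950.5932.
Convexity = Σ t(t+1)·PV / [P·(1+y)²] = 28,458.1436 / (950.5932 × 1.253280) = 23.88711.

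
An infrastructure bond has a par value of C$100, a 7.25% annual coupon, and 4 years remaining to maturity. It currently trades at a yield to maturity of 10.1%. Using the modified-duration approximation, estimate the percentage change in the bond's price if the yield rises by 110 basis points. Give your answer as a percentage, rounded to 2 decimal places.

-3.59%

Periodic yield y = 0.101. Modified duration first:
  t   CF        PV=CF/(1+0.101)^t    t·PV
  1         7.25         6.5849         6.5849
  2         7.25         5.9809        11.9617
  3         7.25         5.4322        16.2966
  4       107.25        72.9874       291.9497
  Σ                     90.9854       326.7929
P = 90.9854; D_Mac = 3.59171 yrs; D_mod = 3.59171/(1+0.101) = 3.26222 yrs.
ΔP/P ≈ -D_mod · Δy = -3.26222 × (+0.011) = -0.035884 = -3.5884%.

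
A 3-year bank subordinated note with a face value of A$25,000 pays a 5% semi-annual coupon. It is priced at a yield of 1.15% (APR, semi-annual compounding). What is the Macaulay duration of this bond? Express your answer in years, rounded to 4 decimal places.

2.8338 years

Periodic yield y = 0.00575. Discount each cash flow and weight by its period:
  t   CF        PV=CF/(1+0.00575)^t    t·PV
  1       625.00       621.4268       621.4268
  2       625.00       617.8740     1,235.7480
  3       625.00       614.3416     1,843.0247
  4       625.00       610.8293     2,443.3172
  5       625.00       607.3371     3,036.6855
  6    25,625.00    24,758.4599   148,550.7596
  Σ                 27,830.2687   157,730.9618
Price P = Σ PV = 27,830.2687.
Macaulay duration = Σ(t·PV) / P = 157,730.9618 / 27,830.2687 = 5.66760 half-year periods.
In years: 5.66760 / 2 = 2.83380 years.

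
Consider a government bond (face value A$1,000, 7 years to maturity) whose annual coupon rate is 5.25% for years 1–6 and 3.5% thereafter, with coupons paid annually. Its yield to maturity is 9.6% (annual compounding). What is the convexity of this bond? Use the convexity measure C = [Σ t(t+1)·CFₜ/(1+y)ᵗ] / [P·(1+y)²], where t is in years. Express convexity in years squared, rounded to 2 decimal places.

36.83

With y = 0.096:
  t   CF        PV=CF/(1+0.096)^t    t·PV        t(t+1)·PV
  1        52.50        47.9015        47.9015          95.8029
  2        52.50        43.7057        87.4114         262.2343
  3        52.50        39.8775       119.6324         478.5297
  4        52.50        36.3846       145.5382         727.6911
  5        52.50        33.1976       165.9879         995.9276
  6        52.50        30.2898       181.7386       1,272.1703
  7     1,035.00       544.8368     3,813.8579      30,510.8634
  Σ                    776.1934     4,562.0680      34,343.2194
P = 776.1934.
Convexity = Σ t(t+1)·PV / [P·(1+y)²] = 34,343.2194 / (776.1934 × 1.201216) = 36.83409.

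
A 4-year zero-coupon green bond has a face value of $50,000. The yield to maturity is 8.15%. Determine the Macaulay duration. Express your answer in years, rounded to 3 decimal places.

4.000 years

A zero-coupon bond has a single cash flow at maturity, so its Macaulay duration equals its maturity: 4 years.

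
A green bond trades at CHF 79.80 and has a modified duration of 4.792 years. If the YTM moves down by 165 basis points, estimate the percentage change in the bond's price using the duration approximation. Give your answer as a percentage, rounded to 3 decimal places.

+7.907%

Duration approximation: ΔP/P ≈ -D_mod · Δy = -4.792 × (-0.0165) = +0.079068.
As a percentage: +7.9068%.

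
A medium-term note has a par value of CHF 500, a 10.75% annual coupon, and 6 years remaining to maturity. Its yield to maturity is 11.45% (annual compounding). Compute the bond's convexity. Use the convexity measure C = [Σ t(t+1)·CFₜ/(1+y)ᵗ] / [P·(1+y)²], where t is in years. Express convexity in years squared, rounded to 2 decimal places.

With y = 0.1145:
  t   CF        PV=CF/(1+0.1145)^t    t·PV        t(t+1)·PV
  1        53.75        48.2279        48.2279          96.4558
  2        53.75        43.2731        86.5463         259.6388
  3        53.75        38.8274       116.4822         465.9287
  4        53.75        34.8384       139.3536         696.7680
  5        53.75        31.2592       156.2961         937.7765
  6       553.75       288.9571     1,733.7423      12,136.1963
  Σ                    485.3831     2,280.6484      14,592.7641
P = 485.3831.
Convexity = Σ t(t+1)·PV / [P·(1+y)²] = 14,592.7641 / (485.3831 × 1.242110) = 24.20431.

24.20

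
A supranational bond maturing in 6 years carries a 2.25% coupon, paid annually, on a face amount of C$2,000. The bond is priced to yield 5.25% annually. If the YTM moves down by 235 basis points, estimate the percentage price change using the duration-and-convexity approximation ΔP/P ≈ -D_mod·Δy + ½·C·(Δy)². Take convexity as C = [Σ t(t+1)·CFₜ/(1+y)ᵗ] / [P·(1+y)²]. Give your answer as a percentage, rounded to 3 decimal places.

+13.573%

With y = 0.0525:
  t   CF        PV=CF/(1+0.0525)^t    t·PV        t(t+1)·PV
  1        45.00        42.7553        42.7553          85.5107
  2        45.00        40.6227        81.2453         243.7359
  3        45.00        38.5963       115.7890         463.1562
  4        45.00        36.6711       146.6845         733.4223
  5        45.00        34.8419       174.2096       1,045.2574
  6     2,045.00     1,504.3909     9,026.3451      63,184.4160
  Σ                  1,697.8782     9,587.0289      65,755.4984
P = 1,697.8782; D_Mac = 5.64648 yrs; D_mod = 5.36482 yrs; C = 34.96080.
Duration effect: -5.36482 × (-0.0235) = +0.126073
Convexity effect: 0.5 × 34.96080 × (-0.0235)² = +0.0096536
ΔP/P ≈ +0.126073 + 0.0096536 = +0.135727 = +13.5727%.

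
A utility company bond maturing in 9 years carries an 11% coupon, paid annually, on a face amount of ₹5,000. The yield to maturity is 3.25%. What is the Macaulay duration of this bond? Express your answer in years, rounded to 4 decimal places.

6.7659 years

Periodic yield y = 0.0325. Discount each cash flow and weight by its year:
  t   CF        PV=CF/(1+0.0325)^t    t·PV
  1       550.00       532.6877       532.6877
  2       550.00       515.9202     1,031.8405
  3       550.00       499.6806     1,499.0419
  4       550.00       483.9522     1,935.8087
  5       550.00       468.7188     2,343.5941
  6       550.00       453.9650     2,723.7897
  7       550.00       439.6755     3,077.7285
  8       550.00       425.8358     3,406.6867
  9     5,550.00     4,161.8118    37,456.3065
  Σ                  7,982.2476    54,007.4842
Price P = Σ PV = 7,982.2476.
Macaulay duration = Σ(t·PV) / P = 54,007.4842 / 7,982.2476 = 6.76595 years.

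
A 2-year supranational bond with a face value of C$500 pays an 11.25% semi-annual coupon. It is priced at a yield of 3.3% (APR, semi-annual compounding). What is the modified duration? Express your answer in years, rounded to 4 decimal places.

1.8274 years

Periodic yield y = 0.0165. First find Macaulay duration:
  t   CF        PV=CF/(1+0.0165)^t    t·PV
  1       28.125        27.6685        27.6685
  2       28.125        27.2194        54.4387
  3       28.125        26.7775        80.3326
  4      528.125       494.6605     1,978.6418
  Σ                    576.3258     2,141.0816
P = 576.3258; Macaulay duration = 2,141.0816 / 576.3258 = 3.71505 half-year periods = 1.85753 years.
Modified duration = D_Mac / (1 + y) = 1.85753 / 1.0165 = 1.82738 years.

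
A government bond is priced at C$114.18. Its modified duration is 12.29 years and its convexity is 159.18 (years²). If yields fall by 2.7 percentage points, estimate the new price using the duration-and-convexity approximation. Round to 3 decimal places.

C$158.693

Duration effect: -D_mod·Δy = -12.29 × (-0.027) = +0.331830
Convexity effect: ½·C·(Δy)² = 0.5 × 159.18 × (-0.027)² = +0.05802111
ΔP/P ≈ +0.331830 + 0.05802111 = +0.38985111
New price ≈ 114.18 × (1 + 0.38985111) = 158.6931997398.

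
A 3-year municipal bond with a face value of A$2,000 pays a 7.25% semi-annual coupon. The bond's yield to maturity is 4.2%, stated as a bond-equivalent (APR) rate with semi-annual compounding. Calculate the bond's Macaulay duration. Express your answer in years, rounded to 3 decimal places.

Periodic yield y = 0.021. Discount each cash flow and weight by its period:
  t   CF        PV=CF/(1+0.021)^t    t·PV
  1        72.50        71.0088        71.0088
  2        72.50        69.5483       139.0966
  3        72.50        68.1178       204.3535
  4        72.50        66.7168       266.8671
  5        72.50        65.3445       326.7227
  6     2,072.50     1,829.5323    10,977.1939
  Σ                  2,170.2686    11,985.2426
Price P = Σ PV = 2,170.2686.
Macaulay duration = Σ(t·PV) / P = 11,985.2426 / 2,170.2686 = 5.52247 half-year periods.
In years: 5.52247 / 2 = 2.76123 years.

2.761 years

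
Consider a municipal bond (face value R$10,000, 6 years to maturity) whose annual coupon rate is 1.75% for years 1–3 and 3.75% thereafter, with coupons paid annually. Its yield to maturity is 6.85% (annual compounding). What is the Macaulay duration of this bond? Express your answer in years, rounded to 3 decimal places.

5.661 years

Periodic yield y = 0.0685. Discount each cash flow and weight by its year:
  t   CF        PV=CF/(1+0.0685)^t    t·PV
  1       175.00       163.7810       163.7810
  2       175.00       153.2812       306.5625
  3       175.00       143.4546       430.3638
  4       375.00       287.6956     1,150.7822
  5       375.00       269.2518     1,346.2591
  6    10,375.00     6,971.7362    41,830.4173
  Σ                  7,989.2004    45,228.1658
Price P = Σ PV = 7,989.2004.
Macaulay duration = Σ(t·PV) / P = 45,228.1658 / 7,989.2004 = 5.66116 years.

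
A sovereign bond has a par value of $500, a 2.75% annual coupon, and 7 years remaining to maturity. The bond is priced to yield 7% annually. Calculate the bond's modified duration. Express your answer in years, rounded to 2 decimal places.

Periodic yield y = 0.07. First find Macaulay duration:
  t   CF        PV=CF/(1+0.07)^t    t·PV
  1        13.75        12.8505        12.8505
  2        13.75        12.0098        24.0196
  3        13.75        11.2241        33.6723
  4        13.75        10.4898        41.9592
  5        13.75         9.8036        49.0178
  6        13.75         9.1622        54.9732
  7       513.75       319.9377     2,239.5638
  Σ                    385.4776     2,456.0563
P = 385.4776; Macaulay duration = 2,456.0563 / 385.4776 = 6.37146 years.
Modified duration = D_Mac / (1 + y) = 6.37146 / 1.07 = 5.95464 years.

5.95 years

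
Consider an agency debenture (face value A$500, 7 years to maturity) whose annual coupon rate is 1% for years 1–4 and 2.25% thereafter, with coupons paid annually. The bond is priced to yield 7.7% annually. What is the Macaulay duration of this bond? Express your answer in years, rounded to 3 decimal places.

Periodic yield y = 0.077. Discount each cash flow and weight by its year:
  t   CF        PV=CF/(1+0.077)^t    t·PV
  1         5.00         4.6425         4.6425
  2         5.00         4.3106         8.6212
  3         5.00         4.0024        12.0073
  4         5.00         3.7163        14.8651
  5        11.25         7.7638        38.8190
  6        11.25         7.2087        43.2523
  7       511.25       304.1749     2,129.2244
  Σ                    335.8193     2,251.4318
Price P = Σ PV = 335.8193.
Macaulay duration = Σ(t·PV) / P = 2,251.4318 / 335.8193 = 6.70430 years.

6.704 years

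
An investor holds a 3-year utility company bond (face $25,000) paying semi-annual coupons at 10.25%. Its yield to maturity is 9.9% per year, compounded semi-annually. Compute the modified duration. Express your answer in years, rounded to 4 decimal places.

2.5336 years

Periodic yield y = 0.0495. First find Macaulay duration:
  t   CF        PV=CF/(1+0.0495)^t    t·PV
  1     1,281.25     1,220.8194     1,220.8194
  2     1,281.25     1,163.2391     2,326.4782
  3     1,281.25     1,108.3746     3,325.1237
  4     1,281.25     1,056.0977     4,224.3909
  5     1,281.25     1,006.2865     5,031.4327
  6    26,281.25    19,667.5997   118,005.5981
  Σ                 25,222.4170   134,133.8430
P = 25,222.4170; Macaulay duration = 134,133.8430 / 25,222.4170 = 5.31804 half-year periods = 2.65902 years.
Modified duration = D_Mac / (1 + y) = 2.65902 / 1.0495 = 2.53361 years.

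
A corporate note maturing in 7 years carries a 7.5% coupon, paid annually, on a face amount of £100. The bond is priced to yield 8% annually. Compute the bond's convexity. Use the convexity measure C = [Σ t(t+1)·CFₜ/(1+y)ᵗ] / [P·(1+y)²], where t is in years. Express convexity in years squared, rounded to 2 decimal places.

With y = 0.08:
  t   CF        PV=CF/(1+0.08)^t    t·PV        t(t+1)·PV
  1         7.50         6.9444         6.9444          13.8889
  2         7.50         6.4300        12.8601          38.5802
  3         7.50         5.9537        17.8612          71.4449
  4         7.50         5.5127        22.0509         110.2545
  5         7.50         5.1044        25.5219         153.1312
  6         7.50         4.7263        28.3576         198.5034
  7       107.50        62.7252       439.0765       3,512.6122
  Σ                     97.3968       552.6727       4,098.4153
P = 97.3968.
Convexity = Σ t(t+1)·PV / [P·(1+y)²] = 4,098.4153 / (97.3968 × 1.166400) = 36.07644.

36.08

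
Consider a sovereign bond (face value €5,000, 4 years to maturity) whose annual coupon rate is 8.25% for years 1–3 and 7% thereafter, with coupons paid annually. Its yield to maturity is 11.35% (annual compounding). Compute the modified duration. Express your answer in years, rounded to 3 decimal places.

Periodic yield y = 0.1135. First find Macaulay duration:
  t   CF        PV=CF/(1+0.1135)^t    t·PV
  1       412.50       370.4535       370.4535
  2       412.50       332.6929       665.3858
  3       412.50       298.7812       896.3436
  4     5,350.00     3,480.1094    13,920.4376
  Σ                  4,482.0370    15,852.6205
P = 4,482.0370; Macaulay duration = 15,852.6205 / 4,482.0370 = 3.53692 years.
Modified duration = D_Mac / (1 + y) = 3.53692 / 1.1135 = 3.17640 years.

3.176 years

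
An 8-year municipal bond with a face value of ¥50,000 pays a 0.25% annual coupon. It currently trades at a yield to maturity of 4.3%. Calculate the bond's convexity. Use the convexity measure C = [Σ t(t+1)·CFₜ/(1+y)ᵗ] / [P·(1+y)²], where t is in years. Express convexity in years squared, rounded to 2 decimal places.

65.26

With y = 0.043:
  t   CF        PV=CF/(1+0.043)^t    t·PV        t(t+1)·PV
  1       125.00       119.8466       119.8466         239.6932
  2       125.00       114.9057       229.8113         689.4339
  3       125.00       110.1684       330.5052       1,322.0209
  4       125.00       105.6265       422.5059       2,112.5295
  5       125.00       101.2718       506.3589       3,038.1536
  6       125.00        97.0966       582.5798       4,078.0585
  7       125.00        93.0936       651.6552       5,213.2419
  8    50,125.00    35,791.5015   286,332.0121   2,576,988.1093
  Σ                 36,533.5107   289,175.2751   2,593,681.2409
P = 36,533.5107.
Convexity = Σ t(t+1)·PV / [P·(1+y)²] = 2,593,681.2409 / (36,533.5107 × 1.087849) = 65.26143.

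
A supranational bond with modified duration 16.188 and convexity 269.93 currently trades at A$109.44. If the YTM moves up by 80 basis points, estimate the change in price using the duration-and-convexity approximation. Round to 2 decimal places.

Duration effect: -D_mod·Δy = -16.188 × (+0.008) = -0.129504
Convexity effect: ½·C·(Δy)² = 0.5 × 269.93 × (0.008)² = +0.00863776
ΔP/P ≈ -0.129504 + 0.00863776 = -0.12086624
ΔP ≈ 109.44 × (-0.12086624) = -13.2276013056.

-A$13.23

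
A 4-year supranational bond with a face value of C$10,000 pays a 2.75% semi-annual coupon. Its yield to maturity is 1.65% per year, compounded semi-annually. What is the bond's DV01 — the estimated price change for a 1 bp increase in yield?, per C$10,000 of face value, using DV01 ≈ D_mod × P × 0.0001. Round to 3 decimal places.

C$3.949

Periodic yield y = 0.00825.
  t   CF        PV=CF/(1+0.00825)^t    t·PV
  1       137.50       136.3749       136.3749
  2       137.50       135.2590       270.5180
  3       137.50       134.1523       402.4568
  4       137.50       133.0546       532.2183
  5       137.50       131.9658       659.8292
  6       137.50       130.8860       785.3162
  7       137.50       129.8151       908.7054
  8    10,137.50     9,492.5965    75,940.7722
  Σ                 10,424.1042    79,636.1910
P = 10,424.1042; D_Mac = 7.63962 half-year periods = 3.81981 yrs; D_mod = 3.78855 yrs.
DV01 ≈ 3.78855 × 10,424.1042 × 0.0001 = 3.949228.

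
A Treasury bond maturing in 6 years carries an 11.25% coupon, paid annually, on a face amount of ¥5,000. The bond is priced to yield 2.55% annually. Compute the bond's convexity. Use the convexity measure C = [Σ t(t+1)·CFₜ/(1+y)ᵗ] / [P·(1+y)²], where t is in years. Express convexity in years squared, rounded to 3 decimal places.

30.420

With y = 0.0255:
  t   CF        PV=CF/(1+0.0255)^t    t·PV        t(t+1)·PV
  1       562.50       548.5129       548.5129       1,097.0258
  2       562.50       534.8736     1,069.7473       3,209.2419
  3       562.50       521.5735     1,564.7206       6,258.8822
  4       562.50       508.6041     2,034.4165      10,172.0823
  5       562.50       495.9572     2,479.7860      14,878.7161
  6     5,562.50     4,782.5116    28,695.0698     200,865.4889
  Σ                  7,392.0330    36,392.2531     236,481.4372
P = 7,392.0330.
Convexity = Σ t(t+1)·PV / [P·(1+y)²] = 236,481.4372 / (7,392.0330 × 1.051650) = 30.42018.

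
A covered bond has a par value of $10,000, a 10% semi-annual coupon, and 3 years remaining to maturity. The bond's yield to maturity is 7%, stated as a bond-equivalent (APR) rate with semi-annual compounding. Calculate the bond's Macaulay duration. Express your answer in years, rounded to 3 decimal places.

2.679 years

Periodic yield y = 0.035. Discount each cash flow and weight by its period:
  t   CF        PV=CF/(1+0.035)^t    t·PV
  1       500.00       483.0918       483.0918
  2       500.00       466.7554       933.5107
  3       500.00       450.9714     1,352.9141
  4       500.00       435.7211     1,742.8845
  5       500.00       420.9866     2,104.9329
  6    10,500.00     8,541.7568    51,250.5406
  Σ                 10,799.2830    57,867.8745
Price P = Σ PV = 10,799.2830.
Macaulay duration = Σ(t·PV) / P = 57,867.8745 / 10,799.2830 = 5.35849 half-year periods.
In years: 5.35849 / 2 = 2.67925 years.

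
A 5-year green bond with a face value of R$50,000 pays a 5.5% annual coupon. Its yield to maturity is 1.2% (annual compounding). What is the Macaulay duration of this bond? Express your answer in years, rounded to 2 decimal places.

Periodic yield y = 0.012. Discount each cash flow and weight by its year:
  t   CF        PV=CF/(1+0.012)^t    t·PV
  1     2,750.00     2,717.3913     2,717.3913
  2     2,750.00     2,685.1693     5,370.3385
  3     2,750.00     2,653.3293     7,959.9880
  4     2,750.00     2,621.8669    10,487.4677
  5    52,750.00    49,695.8246   248,479.1231
  Σ                 60,373.5814   275,014.3086
Price P = Σ PV = 60,373.5814.
Macaulay duration = Σ(t·PV) / P = 275,014.3086 / 60,373.5814 = 4.55521 years.

4.56 years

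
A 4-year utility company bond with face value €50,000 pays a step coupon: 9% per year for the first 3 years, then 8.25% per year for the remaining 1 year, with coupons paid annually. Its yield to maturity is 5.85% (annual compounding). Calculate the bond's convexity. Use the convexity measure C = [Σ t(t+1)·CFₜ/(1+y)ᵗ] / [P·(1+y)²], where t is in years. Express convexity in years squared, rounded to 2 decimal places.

15.21

With y = 0.0585:
  t   CF        PV=CF/(1+0.0585)^t    t·PV        t(t+1)·PV
  1     4,500.00     4,251.2990     4,251.2990       8,502.5980
  2     4,500.00     4,016.3429     8,032.6859      24,098.0577
  3     4,500.00     3,794.3722    11,383.1165      45,532.4661
  4    54,125.00    43,115.6026   172,462.4102     862,312.0512
  Σ                 55,177.6167   196,129.5117     940,445.1730
P = 55,177.6167.
Convexity = Σ t(t+1)·PV / [P·(1+y)²] = 940,445.1730 / (55,177.6167 × 1.120422) = 15.21209.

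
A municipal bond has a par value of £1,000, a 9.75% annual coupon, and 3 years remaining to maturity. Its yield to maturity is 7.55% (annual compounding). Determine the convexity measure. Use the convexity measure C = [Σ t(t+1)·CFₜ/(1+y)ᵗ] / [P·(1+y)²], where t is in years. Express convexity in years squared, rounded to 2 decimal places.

With y = 0.0755:
  t   CF        PV=CF/(1+0.0755)^t    t·PV        t(t+1)·PV
  1        97.50        90.6555        90.6555         181.3110
  2        97.50        84.2915       168.5830         505.7490
  3     1,097.50       882.2127     2,646.6380      10,586.5519
  Σ                  1,057.1597     2,905.8765      11,273.6119
P = 1,057.1597.
Convexity = Σ t(t+1)·PV / [P·(1+y)²] = 11,273.6119 / (1,057.1597 × 1.156700) = 9.21938.

9.22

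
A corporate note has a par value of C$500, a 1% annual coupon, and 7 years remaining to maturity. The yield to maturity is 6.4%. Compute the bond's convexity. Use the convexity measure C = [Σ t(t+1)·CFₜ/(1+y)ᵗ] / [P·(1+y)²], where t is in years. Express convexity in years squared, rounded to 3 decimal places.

47.100

With y = 0.064:
  t   CF        PV=CF/(1+0.064)^t    t·PV        t(t+1)·PV
  1         5.00         4.6992         4.6992           9.3985
  2         5.00         4.4166         8.8332          26.4995
  3         5.00         4.1509        12.4528          49.8111
  4         5.00         3.9012        15.6050          78.0249
  5         5.00         3.6666        18.3329         109.9976
  6         5.00         3.4460        20.6762         144.7337
  7       505.00       327.1146     2,289.8025      18,318.4199
  Σ                    351.3953     2,370.4018      18,736.8852
P = 351.3953.
Convexity = Σ t(t+1)·PV / [P·(1+y)²] = 18,736.8852 / (351.3953 × 1.132096) = 47.09971.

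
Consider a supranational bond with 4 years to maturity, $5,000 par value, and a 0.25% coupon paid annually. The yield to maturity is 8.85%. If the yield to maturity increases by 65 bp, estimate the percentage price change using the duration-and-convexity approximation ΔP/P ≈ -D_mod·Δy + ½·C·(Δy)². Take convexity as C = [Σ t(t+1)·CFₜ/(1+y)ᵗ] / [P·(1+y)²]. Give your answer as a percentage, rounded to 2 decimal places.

-2.34%

With y = 0.0885:
  t   CF        PV=CF/(1+0.0885)^t    t·PV        t(t+1)·PV
  1        12.50        11.4837        11.4837          22.9674
  2        12.50        10.5500        21.1000          63.3001
  3        12.50         9.6923        29.0768         116.3070
  4     5,012.50     3,570.5955    14,282.3820      71,411.9098
  Σ                  3,602.3215    14,344.0424      71,614.4843
P = 3,602.3215; D_Mac = 3.98189 yrs; D_mod = 3.65814 yrs; C = 16.77882.
Duration effect: -3.65814 × (+0.0065) = -0.023778
Convexity effect: 0.5 × 16.77882 × (0.0065)² = +0.0003545
ΔP/P ≈ -0.023778 + 0.0003545 = -0.023423 = -2.3423%.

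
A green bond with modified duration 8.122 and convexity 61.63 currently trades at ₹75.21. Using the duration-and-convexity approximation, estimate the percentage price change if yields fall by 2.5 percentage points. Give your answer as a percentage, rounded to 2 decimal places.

Duration effect: -D_mod·Δy = -8.122 × (-0.025) = +0.203050
Convexity effect: ½·C·(Δy)² = 0.5 × 61.63 × (-0.025)² = +0.019259375
ΔP/P ≈ +0.203050 + 0.019259375 = +0.222309375
= +22.2309375%.

+22.23%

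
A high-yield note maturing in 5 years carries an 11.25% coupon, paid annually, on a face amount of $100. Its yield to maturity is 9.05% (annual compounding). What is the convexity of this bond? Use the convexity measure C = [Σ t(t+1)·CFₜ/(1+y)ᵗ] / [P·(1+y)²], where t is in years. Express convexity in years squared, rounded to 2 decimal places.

With y = 0.0905:
  t   CF        PV=CF/(1+0.0905)^t    t·PV        t(t+1)·PV
  1        11.25        10.3164        10.3164          20.6327
  2        11.25         9.4602        18.9204          56.7613
  3        11.25         8.6751        26.0254         104.1014
  4        11.25         7.9552        31.8207         159.1035
  5       111.25        72.1393       360.6963       2,164.1777
  Σ                    108.5461       447.7792       2,504.7768
P = 108.5461.
Convexity = Σ t(t+1)·PV / [P·(1+y)²] = 2,504.7768 / (108.5461 × 1.189190) = 19.40454.

19.40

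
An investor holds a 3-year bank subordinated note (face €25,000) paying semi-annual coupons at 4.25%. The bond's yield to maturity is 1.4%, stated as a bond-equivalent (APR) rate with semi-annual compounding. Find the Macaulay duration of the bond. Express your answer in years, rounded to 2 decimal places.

2.86 years

Periodic yield y = 0.007. Discount each cash flow and weight by its period:
  t   CF        PV=CF/(1+0.007)^t    t·PV
  1       531.25       527.5571       527.5571
  2       531.25       523.8899     1,047.7797
  3       531.25       520.2481     1,560.7444
  4       531.25       516.6317     2,066.5268
  5       531.25       513.0404     2,565.2021
  6    25,531.25    24,484.7264   146,908.3582
  Σ                 27,086.0936   154,676.1685
Price P = Σ PV = 27,086.0936.
Macaulay duration = Σ(t·PV) / P = 154,676.1685 / 27,086.0936 = 5.71054 half-year periods.
In years: 5.71054 / 2 = 2.85527 years.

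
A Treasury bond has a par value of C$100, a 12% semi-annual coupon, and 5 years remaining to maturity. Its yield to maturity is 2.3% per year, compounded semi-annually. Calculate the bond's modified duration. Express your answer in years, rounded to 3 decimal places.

Periodic yield y = 0.0115. First find Macaulay duration:
  t   CF        PV=CF/(1+0.0115)^t    t·PV
  1         6.00         5.9318         5.9318
  2         6.00         5.8643        11.7287
  3         6.00         5.7977        17.3930
  4         6.00         5.7318        22.9270
  5         6.00         5.6666        28.3330
  6         6.00         5.6022        33.6130
  7         6.00         5.5385        38.7693
  8         6.00         5.4755        43.8040
  9         6.00         5.4133        48.7193
  10      106.00        94.5468       945.4683
  Σ                    145.5684     1,196.6874
P = 145.5684; Macaulay duration = 1,196.6874 / 145.5684 = 8.22079 half-year periods = 4.11040 years.
Modified duration = D_Mac / (1 + y) = 4.11040 / 1.0115 = 4.06366 years.

4.064 years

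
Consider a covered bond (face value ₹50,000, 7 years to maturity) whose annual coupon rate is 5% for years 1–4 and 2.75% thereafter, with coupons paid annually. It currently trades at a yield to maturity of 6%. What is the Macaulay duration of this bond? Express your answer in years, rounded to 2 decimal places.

Periodic yield y = 0.06. Discount each cash flow and weight by its year:
  t   CF        PV=CF/(1+0.06)^t    t·PV
  1     2,500.00     2,358.4906     2,358.4906
  2     2,500.00     2,224.9911     4,449.9822
  3     2,500.00     2,099.0482     6,297.1446
  4     2,500.00     1,980.2342     7,920.9366
  5     1,375.00     1,027.4800     5,137.3999
  6     1,375.00       969.3207     5,815.9245
  7    51,375.00    34,167.3092   239,171.1645
  Σ                 44,826.8740   271,151.0429
Price P = Σ PV = 44,826.8740.
Macaulay duration = Σ(t·PV) / P = 271,151.0429 / 44,826.8740 = 6.04885 years.

6.05 years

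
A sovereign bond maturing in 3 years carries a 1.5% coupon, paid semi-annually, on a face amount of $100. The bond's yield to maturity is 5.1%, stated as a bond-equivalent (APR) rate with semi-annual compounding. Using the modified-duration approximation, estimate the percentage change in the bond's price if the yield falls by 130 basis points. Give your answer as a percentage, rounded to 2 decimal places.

+3.73%

Periodic yield y = 0.0255. Modified duration first:
  t   CF        PV=CF/(1+0.0255)^t    t·PV
  1         0.75         0.7314         0.7314
  2         0.75         0.7132         1.4263
  3         0.75         0.6954         2.0863
  4         0.75         0.6781         2.7126
  5         0.75         0.6613         3.3064
  6       100.75        86.6226       519.7354
  Σ                     90.1019       529.9983
P = 90.1019; D_Mac = 5.88221 half-year periods = 2.94110 yrs; D_mod = 2.94110/(1+0.0255) = 2.86797 yrs.
ΔP/P ≈ -D_mod · Δy = -2.86797 × (-0.013) = +0.037284 = +3.7284%.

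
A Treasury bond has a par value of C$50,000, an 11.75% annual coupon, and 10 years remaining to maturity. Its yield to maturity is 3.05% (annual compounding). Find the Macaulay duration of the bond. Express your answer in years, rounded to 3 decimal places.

Periodic yield y = 0.0305. Discount each cash flow and weight by its year:
  t   CF        PV=CF/(1+0.0305)^t    t·PV
  1     5,875.00     5,701.1160     5,701.1160
  2     5,875.00     5,532.3784    11,064.7568
  3     5,875.00     5,368.6351    16,105.9052
  4     5,875.00     5,209.7380    20,838.9522
  5     5,875.00     5,055.5440    25,277.7198
  6     5,875.00     4,905.9136    29,435.4815
  7     5,875.00     4,760.7119    33,324.9831
  8     5,875.00     4,619.8077    36,958.4619
  9     5,875.00     4,483.0740    40,347.6658
  10   55,875.00    41,374.9589   413,749.5886
  Σ                 87,011.8775   632,804.6309
Price P = Σ PV = 87,011.8775.
Macaulay duration = Σ(t·PV) / P = 632,804.6309 / 87,011.8775 = 7.27262 years.

7.273 years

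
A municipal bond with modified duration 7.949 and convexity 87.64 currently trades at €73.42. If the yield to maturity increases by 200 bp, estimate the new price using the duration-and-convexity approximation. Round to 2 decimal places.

Duration effect: -D_mod·Δy = -7.949 × (+0.02) = -0.158980
Convexity effect: ½·C·(Δy)² = 0.5 × 87.64 × (0.02)² = +0.0175280
ΔP/P ≈ -0.158980 + 0.0175280 = -0.141452
New price ≈ 73.42 × (1 - 0.141452) = 63.03459416.

€63.03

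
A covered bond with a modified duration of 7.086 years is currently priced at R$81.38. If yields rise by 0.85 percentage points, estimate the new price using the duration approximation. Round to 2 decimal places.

Duration approximation: ΔP/P ≈ -D_mod · Δy = -7.086 × (+0.0085) = -0.060231.
New price ≈ 81.38 × (1 - 0.060231) = 76.47840122.

R$76.48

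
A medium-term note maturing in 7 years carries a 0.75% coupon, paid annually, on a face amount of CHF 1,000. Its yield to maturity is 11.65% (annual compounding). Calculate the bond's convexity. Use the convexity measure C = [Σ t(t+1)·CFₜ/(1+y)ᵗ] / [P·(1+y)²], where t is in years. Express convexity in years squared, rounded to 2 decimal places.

With y = 0.1165:
  t   CF        PV=CF/(1+0.1165)^t    t·PV        t(t+1)·PV
  1         7.50         6.7174         6.7174          13.4348
  2         7.50         6.0165        12.0330          36.0990
  3         7.50         5.3887        16.1661          64.6646
  4         7.50         4.8264        19.3057          96.5287
  5         7.50         4.3228        21.6141         129.6847
  6         7.50         3.8718        23.2306         162.6141
  7     1,007.50       465.8370     3,260.8589      26,086.8710
  Σ                    496.9806     3,359.9259      26,589.8969
P = 496.9806.
Convexity = Σ t(t+1)·PV / [P·(1+y)²] = 26,589.8969 / (496.9806 × 1.246572) = 42.92000.

42.92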